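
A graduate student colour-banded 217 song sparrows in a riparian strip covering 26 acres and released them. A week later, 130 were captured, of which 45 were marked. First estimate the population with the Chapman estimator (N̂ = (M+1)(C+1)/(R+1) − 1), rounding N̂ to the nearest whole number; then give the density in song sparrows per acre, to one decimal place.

density ≈ 23.8 song sparrows per acre

N̂ = 218·131/46 − 1 = 28558/46 − 1 ≈ 619.8 → 620
Density = N̂ / area = 620 / 26 ≈ 23.846 → 23.8 per acre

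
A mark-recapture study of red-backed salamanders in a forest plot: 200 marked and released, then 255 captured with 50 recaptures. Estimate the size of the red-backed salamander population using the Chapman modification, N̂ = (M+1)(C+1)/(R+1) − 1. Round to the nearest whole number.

N ≈ 1008

N̂ = (200+1)(255+1)/(50+1) − 1 = 201·256/51 − 1
= 51456/51 − 1 ≈ 1008.9 − 1 ≈ 1007.9 → 1008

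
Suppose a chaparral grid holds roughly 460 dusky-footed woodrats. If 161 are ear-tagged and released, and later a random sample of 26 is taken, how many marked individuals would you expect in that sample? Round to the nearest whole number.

Expected recaptures E[R] = M·C / N.
E[R] = 161 × 26 / 460 = 4186 / 460 ≈ 9.1 → 9

expected recaptures ≈ 9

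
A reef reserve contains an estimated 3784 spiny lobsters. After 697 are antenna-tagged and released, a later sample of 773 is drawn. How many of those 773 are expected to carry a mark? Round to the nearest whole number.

The marked fraction of the population is 697/3784, so in a sample of 773 expect C·(M/N) marked.
E[R] = 697 × 773 / 3784 = 538781 / 3784 ≈ 142.4 → 142

expected recaptures ≈ 142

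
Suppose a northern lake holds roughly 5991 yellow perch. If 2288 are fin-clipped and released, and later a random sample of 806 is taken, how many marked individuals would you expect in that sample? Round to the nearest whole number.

expected recaptures ≈ 308

Expected recaptures E[R] = M·C / N.
E[R] = 2288 × 806 / 5991 = 1844128 / 5991 ≈ 307.8 → 308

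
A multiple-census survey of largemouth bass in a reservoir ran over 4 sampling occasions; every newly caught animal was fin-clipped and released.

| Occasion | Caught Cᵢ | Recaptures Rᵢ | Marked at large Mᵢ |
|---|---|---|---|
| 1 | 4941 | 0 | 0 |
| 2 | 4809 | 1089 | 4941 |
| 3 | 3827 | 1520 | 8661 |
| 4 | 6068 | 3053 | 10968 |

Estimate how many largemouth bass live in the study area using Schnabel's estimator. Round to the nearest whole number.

N ≈ 21,805

Σ MᵢCᵢ = 0·4941 + 4941·4809 + 8661·3827 + 10968·6068 = 0 + 23761269 + 33145647 + 66553824 = 123460740
Σ Rᵢ = 0 + 1089 + 1520 + 3053 = 5662
N̂ = 123460740 / 5662 ≈ 21805.1 → 21805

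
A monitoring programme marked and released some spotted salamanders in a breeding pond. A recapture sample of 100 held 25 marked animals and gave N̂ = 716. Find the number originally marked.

M = 179

From N = M·C/R: M = N·R / C = 716·25 / 100 = 17900 / 100 = 179.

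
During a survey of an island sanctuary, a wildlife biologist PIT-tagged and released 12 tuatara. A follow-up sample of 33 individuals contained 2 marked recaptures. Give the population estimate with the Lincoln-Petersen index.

If marked individuals mix randomly, R/C ≈ M/N, giving N ≈ M·C/R.
N = (12 × 33) / 2 = 396 / 2 = 198

N = 198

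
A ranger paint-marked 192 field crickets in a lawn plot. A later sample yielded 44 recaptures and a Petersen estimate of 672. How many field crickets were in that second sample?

From N = M·C/R: C = N·R / M = 672·44 / 192 = 29568 / 192 = 154.

C = 154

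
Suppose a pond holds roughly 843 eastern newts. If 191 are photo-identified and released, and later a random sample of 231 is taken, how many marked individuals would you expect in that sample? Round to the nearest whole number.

expected recaptures ≈ 52

The marked fraction of the population is 191/843, so in a sample of 231 expect C·(M/N) marked.
E[R] = 191 × 231 / 843 = 44121 / 843 ≈ 52.3 → 52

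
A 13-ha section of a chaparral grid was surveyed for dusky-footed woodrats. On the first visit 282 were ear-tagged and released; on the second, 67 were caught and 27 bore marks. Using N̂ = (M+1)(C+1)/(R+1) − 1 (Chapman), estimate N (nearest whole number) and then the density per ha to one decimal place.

N̂ = 283·68/28 − 1 = 19244/28 − 1 ≈ 686.3 → 686
Density = N̂ / area = 686 / 13 ≈ 52.77 → 52.8 per ha

density ≈ 52.8 dusky-footed woodrats per ha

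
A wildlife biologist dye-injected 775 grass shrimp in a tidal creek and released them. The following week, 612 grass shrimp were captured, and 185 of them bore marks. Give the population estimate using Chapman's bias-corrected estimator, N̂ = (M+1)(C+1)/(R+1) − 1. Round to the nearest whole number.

N ≈ 2556

N̂ = (775+1)(612+1)/(185+1) − 1 = 776·613/186 − 1
= 475688/186 − 1 ≈ 2557.46 − 1 ≈ 2556.46 → 2556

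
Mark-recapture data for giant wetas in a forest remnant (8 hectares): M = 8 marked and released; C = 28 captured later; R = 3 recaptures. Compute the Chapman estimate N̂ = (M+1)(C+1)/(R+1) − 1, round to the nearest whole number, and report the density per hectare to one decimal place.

density ≈ 8.0 giant wetas per hectare

N̂ = 9·29/4 − 1 = 261/4 − 1 ≈ 64.2 → 64
Density = N̂ / area = 64 / 8 = 8.0 per hectare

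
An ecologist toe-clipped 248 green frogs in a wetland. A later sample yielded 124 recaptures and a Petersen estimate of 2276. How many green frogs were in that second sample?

C = 1138

From N = M·C/R: C = N·R / M = 2276·124 / 248 = 282224 / 248 = 1138.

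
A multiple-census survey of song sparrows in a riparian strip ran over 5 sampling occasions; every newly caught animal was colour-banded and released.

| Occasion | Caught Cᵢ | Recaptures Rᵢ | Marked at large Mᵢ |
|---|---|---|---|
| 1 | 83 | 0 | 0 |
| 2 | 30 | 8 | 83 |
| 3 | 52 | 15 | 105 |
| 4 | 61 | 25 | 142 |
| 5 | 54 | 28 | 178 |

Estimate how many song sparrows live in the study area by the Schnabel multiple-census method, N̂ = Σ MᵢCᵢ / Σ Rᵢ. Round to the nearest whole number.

Σ MᵢCᵢ = 0·83 + 83·30 + 105·52 + 142·61 + 178·54 = 0 + 2490 + 5460 + 8662 + 9612 = 26224
Σ Rᵢ = 0 + 8 + 15 + 25 + 28 = 76
N̂ = 26224 / 76 ≈ 345.1 → 345

N ≈ 345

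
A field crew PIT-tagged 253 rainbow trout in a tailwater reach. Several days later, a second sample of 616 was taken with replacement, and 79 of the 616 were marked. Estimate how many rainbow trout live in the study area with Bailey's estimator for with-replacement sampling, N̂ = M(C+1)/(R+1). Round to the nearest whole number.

N̂ = 253·(616+1)/(79+1) = 253·617/80 = 156101/80 ≈ 1951.3 → 1951

N ≈ 1951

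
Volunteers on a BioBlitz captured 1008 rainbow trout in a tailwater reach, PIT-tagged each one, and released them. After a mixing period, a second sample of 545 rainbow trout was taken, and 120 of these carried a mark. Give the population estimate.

N = 4578

Lincoln-Petersen assumes M/N = R/C, so N = M·C / R.
N = (1008 × 545) / 120 = 549360 / 120 = 4578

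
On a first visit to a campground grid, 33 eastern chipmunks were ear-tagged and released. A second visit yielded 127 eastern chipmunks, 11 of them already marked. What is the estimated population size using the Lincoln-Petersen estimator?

Lincoln-Petersen assumes M/N = R/C, so N = M·C / R.
N = (33 × 127) / 11 = 4191 / 11 = 381

N = 381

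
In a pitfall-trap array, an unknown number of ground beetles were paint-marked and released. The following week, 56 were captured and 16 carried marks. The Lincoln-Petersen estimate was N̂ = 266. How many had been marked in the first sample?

M = 76

From N = M·C/R: M = N·R / C = 266·16 / 56 = 4256 / 56 = 76.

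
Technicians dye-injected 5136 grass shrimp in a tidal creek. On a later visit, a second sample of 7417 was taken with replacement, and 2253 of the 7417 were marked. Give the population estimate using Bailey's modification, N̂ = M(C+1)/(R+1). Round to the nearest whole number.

N ≈ 16,903

N̂ = 5136·(7417+1)/(2253+1) = 5136·7418/2254 = 38098848/2254 ≈ 16902.8 → 16903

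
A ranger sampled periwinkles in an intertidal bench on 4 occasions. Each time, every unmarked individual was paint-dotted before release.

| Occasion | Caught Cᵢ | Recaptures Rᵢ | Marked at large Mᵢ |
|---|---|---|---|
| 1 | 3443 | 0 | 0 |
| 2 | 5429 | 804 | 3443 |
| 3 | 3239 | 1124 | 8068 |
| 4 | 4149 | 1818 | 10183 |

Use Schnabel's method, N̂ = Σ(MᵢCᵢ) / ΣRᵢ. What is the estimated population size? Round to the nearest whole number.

Σ MᵢCᵢ = 0·3443 + 3443·5429 + 8068·3239 + 10183·4149 = 0 + 18692047 + 26132252 + 42249267 = 87073566
Σ Rᵢ = 0 + 804 + 1124 + 1818 = 3746
N̂ = 87073566 / 3746 ≈ 23244.4 → 23244

N ≈ 23,244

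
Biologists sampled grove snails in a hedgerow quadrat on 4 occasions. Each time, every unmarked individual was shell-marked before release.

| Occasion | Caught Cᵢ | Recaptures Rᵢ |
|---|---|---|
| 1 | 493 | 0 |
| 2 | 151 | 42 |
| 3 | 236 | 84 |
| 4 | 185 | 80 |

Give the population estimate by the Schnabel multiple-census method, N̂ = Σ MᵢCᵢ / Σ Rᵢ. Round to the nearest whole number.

N ≈ 1728

Marked at large before each occasion: Mᵢ = Σⱼ<ᵢ (Cⱼ − Rⱼ) → M1=0, M2=493, M3=602, M4=754
Σ MᵢCᵢ = 0·493 + 493·151 + 602·236 + 754·185 = 0 + 74443 + 142072 + 139490 = 356005
Σ Rᵢ = 0 + 42 + 84 + 80 = 206
N̂ = 356005 / 206 ≈ 1728.2 → 1728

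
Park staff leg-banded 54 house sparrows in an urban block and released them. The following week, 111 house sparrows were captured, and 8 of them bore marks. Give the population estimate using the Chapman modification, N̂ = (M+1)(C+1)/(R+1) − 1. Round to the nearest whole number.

N ≈ 683

N̂ = (54+1)(111+1)/(8+1) − 1 = 55·112/9 − 1
= 6160/9 − 1 ≈ 684.4 − 1 ≈ 683.4 → 683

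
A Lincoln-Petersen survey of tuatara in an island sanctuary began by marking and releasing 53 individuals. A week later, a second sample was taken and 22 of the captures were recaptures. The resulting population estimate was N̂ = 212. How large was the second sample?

C = 88

From N = M·C/R: C = N·R / M = 212·22 / 53 = 4664 / 53 = 88.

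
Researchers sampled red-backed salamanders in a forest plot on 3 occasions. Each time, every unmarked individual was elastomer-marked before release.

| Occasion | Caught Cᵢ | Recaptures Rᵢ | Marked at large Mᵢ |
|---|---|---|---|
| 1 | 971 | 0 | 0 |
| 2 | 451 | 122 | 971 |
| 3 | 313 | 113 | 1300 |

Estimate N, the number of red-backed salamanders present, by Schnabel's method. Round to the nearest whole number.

Σ MᵢCᵢ = 0·971 + 971·451 + 1300·313 = 0 + 437921 + 406900 = 844821
Σ Rᵢ = 0 + 122 + 113 = 235
N̂ = 844821 / 235 ≈ 3595.0 → 3595

N ≈ 3595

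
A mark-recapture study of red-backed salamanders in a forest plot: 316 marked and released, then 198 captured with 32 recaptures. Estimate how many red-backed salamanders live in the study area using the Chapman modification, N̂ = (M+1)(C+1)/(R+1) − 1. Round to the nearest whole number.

N̂ = (316+1)(198+1)/(32+1) − 1 = 317·199/33 − 1
= 63083/33 − 1 ≈ 1911.6 − 1 ≈ 1910.6 → 1911

N ≈ 1911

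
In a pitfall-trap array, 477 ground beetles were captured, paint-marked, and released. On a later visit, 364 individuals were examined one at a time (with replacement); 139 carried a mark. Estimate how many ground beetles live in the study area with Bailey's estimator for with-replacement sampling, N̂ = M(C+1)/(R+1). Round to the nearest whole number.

N ≈ 1244

N̂ = 477·(364+1)/(139+1) = 477·365/140 = 174105/140 ≈ 1243.6 → 1244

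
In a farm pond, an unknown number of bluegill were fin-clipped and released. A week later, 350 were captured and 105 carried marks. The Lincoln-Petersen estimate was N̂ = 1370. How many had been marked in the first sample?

From N = M·C/R: M = N·R / C = 1370·105 / 350 = 143850 / 350 = 411.

M = 411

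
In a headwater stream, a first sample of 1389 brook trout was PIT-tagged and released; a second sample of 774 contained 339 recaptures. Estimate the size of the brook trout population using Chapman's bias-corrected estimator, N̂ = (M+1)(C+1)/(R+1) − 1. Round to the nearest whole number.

N ≈ 3167

N̂ = (1389+1)(774+1)/(339+1) − 1 = 1390·775/340 − 1
= 1077250/340 − 1 ≈ 3168.4 − 1 ≈ 3167.4 → 3167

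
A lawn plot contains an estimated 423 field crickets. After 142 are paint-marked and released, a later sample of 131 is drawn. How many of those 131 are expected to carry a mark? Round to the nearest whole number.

The marked fraction of the population is 142/423, so in a sample of 131 expect C·(M/N) marked.
E[R] = 142 × 131 / 423 = 18602 / 423 ≈ 44.0 → 44

expected recaptures ≈ 44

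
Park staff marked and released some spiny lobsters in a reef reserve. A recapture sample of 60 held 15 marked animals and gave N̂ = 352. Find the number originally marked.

From N = M·C/R: M = N·R / C = 352·15 / 60 = 5280 / 60 = 88.

M = 88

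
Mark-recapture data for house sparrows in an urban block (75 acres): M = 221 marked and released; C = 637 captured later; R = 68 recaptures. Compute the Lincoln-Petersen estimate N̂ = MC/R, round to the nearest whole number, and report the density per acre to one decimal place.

density ≈ 27.6 house sparrows per acre

N̂ = 221·637/68 = 140777/68 ≈ 2070.2 → 2070
Density = N̂ / area = 2070 / 75 ≈ 27.60 → 27.6 per acre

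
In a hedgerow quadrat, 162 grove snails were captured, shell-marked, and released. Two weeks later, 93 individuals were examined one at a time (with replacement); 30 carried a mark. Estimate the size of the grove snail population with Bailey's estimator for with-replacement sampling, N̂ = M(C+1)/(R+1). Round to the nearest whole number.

N̂ = 162·(93+1)/(30+1) = 162·94/31 = 15228/31 ≈ 491.2 → 491

N ≈ 491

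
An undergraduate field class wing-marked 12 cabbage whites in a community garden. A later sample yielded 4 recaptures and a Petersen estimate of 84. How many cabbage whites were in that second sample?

From N = M·C/R: C = N·R / M = 84·4 / 12 = 336 / 12 = 28.

C = 28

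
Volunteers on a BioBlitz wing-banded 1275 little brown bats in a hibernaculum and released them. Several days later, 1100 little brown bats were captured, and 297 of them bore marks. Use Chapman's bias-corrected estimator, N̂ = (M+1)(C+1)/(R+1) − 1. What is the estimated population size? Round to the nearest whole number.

N̂ = (1275+1)(1100+1)/(297+1) − 1 = 1276·1101/298 − 1
= 1404876/298 − 1 ≈ 4714.3 − 1 ≈ 4713.3 → 4713

N ≈ 4713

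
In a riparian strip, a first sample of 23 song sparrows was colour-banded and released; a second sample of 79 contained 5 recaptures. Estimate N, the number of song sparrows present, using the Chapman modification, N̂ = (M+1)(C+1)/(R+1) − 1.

N = 319

N̂ = (23+1)(79+1)/(5+1) − 1 = 24·80/6 − 1
= 1920/6 − 1 = 320 − 1 = 319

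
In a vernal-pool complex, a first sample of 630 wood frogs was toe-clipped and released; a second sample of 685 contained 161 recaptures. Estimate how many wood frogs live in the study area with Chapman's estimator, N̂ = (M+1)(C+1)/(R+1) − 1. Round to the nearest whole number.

N̂ = (630+1)(685+1)/(161+1) − 1 = 631·686/162 − 1
= 432866/162 − 1 ≈ 2672.0 − 1 ≈ 2671.0 → 2671

N ≈ 2671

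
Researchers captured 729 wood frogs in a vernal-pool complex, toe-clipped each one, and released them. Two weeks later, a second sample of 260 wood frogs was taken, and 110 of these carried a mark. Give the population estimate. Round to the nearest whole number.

The marked fraction in the recapture sample should equal the marked fraction in the population: 110/260 = 729/N.
N = (729 × 260) / 110 = 189540 / 110 ≈ 1723.1 → 1723

N ≈ 1723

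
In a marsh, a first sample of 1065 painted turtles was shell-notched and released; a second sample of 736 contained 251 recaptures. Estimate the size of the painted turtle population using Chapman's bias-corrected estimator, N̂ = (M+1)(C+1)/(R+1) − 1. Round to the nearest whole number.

N ≈ 3117

N̂ = (1065+1)(736+1)/(251+1) − 1 = 1066·737/252 − 1
= 785642/252 − 1 ≈ 3117.6 − 1 ≈ 3116.6 → 3117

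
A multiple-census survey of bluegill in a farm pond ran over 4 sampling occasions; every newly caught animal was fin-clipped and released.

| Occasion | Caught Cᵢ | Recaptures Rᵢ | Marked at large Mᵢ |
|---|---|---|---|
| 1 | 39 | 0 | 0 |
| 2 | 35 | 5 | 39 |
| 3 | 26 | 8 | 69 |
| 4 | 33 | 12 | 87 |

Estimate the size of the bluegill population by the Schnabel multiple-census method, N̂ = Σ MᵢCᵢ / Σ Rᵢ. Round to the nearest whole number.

N ≈ 241

Σ MᵢCᵢ = 0·39 + 39·35 + 69·26 + 87·33 = 0 + 1365 + 1794 + 2871 = 6030
Σ Rᵢ = 0 + 5 + 8 + 12 = 25
N̂ = 6030 / 25 ≈ 241.2 → 241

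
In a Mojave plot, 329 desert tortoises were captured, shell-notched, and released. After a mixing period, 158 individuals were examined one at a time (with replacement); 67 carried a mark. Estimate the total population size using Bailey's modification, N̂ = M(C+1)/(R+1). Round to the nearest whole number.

N̂ = 329·(158+1)/(67+1) = 329·159/68 = 52311/68 ≈ 769.3 → 769

N ≈ 769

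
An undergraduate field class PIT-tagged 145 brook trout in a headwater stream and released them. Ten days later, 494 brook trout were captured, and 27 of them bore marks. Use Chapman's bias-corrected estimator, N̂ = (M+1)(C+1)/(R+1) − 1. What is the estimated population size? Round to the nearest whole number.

N ≈ 2580

N̂ = (145+1)(494+1)/(27+1) − 1 = 146·495/28 − 1
= 72270/28 − 1 ≈ 2581.1 − 1 ≈ 2580.1 → 2580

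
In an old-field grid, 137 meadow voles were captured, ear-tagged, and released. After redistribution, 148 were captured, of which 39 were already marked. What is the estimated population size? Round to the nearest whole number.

N = (137 × 148) / 39 = 20276 / 39 ≈ 519.9 → 520

N ≈ 520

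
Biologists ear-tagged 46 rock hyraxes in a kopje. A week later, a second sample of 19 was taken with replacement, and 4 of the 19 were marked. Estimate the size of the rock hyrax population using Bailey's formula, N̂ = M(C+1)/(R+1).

N̂ = 46·(19+1)/(4+1) = 46·20/5 = 920/5 = 184

N = 184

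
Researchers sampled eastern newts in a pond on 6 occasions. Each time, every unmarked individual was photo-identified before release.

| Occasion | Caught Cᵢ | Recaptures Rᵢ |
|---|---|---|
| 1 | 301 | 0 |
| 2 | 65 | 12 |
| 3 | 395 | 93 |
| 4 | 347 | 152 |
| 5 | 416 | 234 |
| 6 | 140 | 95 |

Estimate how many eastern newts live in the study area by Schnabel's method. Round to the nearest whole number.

Marked at large before each occasion: Mᵢ = Σⱼ<ᵢ (Cⱼ − Rⱼ) → M1=0, M2=301, M3=354, M4=656, M5=851, M6=1033
Σ MᵢCᵢ = 0·301 + 301·65 + 354·395 + 656·347 + 851·416 + 1033·140 = 0 + 19565 + 139830 + 227632 + 354016 + 144620 = 885663
Σ Rᵢ = 0 + 12 + 93 + 152 + 234 + 95 = 586
N̂ = 885663 / 586 ≈ 1511.4 → 1511

N ≈ 1511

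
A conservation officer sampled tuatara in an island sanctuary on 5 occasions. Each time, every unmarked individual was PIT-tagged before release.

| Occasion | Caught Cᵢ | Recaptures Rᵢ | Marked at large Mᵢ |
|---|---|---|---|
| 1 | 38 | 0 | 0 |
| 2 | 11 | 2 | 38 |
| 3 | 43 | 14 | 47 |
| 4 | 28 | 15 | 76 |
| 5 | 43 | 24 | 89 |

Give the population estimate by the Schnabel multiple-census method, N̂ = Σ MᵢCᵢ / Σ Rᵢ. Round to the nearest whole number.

Σ MᵢCᵢ = 0·38 + 38·11 + 47·43 + 76·28 + 89·43 = 0 + 418 + 2021 + 2128 + 3827 = 8394
Σ Rᵢ = 0 + 2 + 14 + 15 + 24 = 55
N̂ = 8394 / 55 ≈ 152.6 → 153

N ≈ 153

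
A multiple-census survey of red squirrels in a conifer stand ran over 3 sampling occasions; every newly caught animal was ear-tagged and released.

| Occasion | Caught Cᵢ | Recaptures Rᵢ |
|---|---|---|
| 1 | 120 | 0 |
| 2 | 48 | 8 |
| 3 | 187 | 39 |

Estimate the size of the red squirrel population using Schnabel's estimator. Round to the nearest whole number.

Marked at large before each occasion: Mᵢ = Σⱼ<ᵢ (Cⱼ − Rⱼ) → M1=0, M2=120, M3=160
Σ MᵢCᵢ = 0·120 + 120·48 + 160·187 = 0 + 5760 + 29920 = 35680
Σ Rᵢ = 0 + 8 + 39 = 47
N̂ = 35680 / 47 ≈ 759.1 → 759

N ≈ 759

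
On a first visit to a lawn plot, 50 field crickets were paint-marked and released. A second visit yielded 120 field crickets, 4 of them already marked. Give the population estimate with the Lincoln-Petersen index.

N = (50 × 120) / 4 = 6000 / 4 = 1500

N = 1500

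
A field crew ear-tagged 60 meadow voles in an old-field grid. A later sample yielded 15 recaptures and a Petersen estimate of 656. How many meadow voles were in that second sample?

From N = M·C/R: C = N·R / M = 656·15 / 60 = 9840 / 60 = 164.

C = 164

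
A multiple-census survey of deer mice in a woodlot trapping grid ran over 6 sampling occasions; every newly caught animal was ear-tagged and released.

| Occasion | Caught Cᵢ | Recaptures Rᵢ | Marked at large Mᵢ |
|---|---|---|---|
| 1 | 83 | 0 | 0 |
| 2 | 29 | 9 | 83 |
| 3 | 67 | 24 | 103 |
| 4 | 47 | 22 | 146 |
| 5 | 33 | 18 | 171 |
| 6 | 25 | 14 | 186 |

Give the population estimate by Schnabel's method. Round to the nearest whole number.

Σ MᵢCᵢ = 0·83 + 83·29 + 103·67 + 146·47 + 171·33 + 186·25 = 0 + 2407 + 6901 + 6862 + 5643 + 4650 = 26463
Σ Rᵢ = 0 + 9 + 24 + 22 + 18 + 14 = 87
N̂ = 26463 / 87 ≈ 304.2 → 304

N ≈ 304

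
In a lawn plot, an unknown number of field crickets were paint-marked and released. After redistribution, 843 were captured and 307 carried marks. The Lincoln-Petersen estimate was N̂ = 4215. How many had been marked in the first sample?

From N = M·C/R: M = N·R / C = 4215·307 / 843 = 1294005 / 843 = 1535.

M = 1535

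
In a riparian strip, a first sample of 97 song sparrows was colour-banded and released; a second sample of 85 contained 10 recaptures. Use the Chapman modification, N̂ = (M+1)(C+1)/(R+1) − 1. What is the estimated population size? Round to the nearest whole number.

N̂ = (97+1)(85+1)/(10+1) − 1 = 98·86/11 − 1
= 8428/11 − 1 ≈ 766.2 − 1 ≈ 765.2 → 765

N ≈ 765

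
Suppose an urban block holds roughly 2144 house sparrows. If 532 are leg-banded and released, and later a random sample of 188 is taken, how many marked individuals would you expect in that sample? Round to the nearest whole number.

expected recaptures ≈ 47

Expected recaptures E[R] = M·C / N.
E[R] = 532 × 188 / 2144 = 100016 / 2144 ≈ 46.6 → 47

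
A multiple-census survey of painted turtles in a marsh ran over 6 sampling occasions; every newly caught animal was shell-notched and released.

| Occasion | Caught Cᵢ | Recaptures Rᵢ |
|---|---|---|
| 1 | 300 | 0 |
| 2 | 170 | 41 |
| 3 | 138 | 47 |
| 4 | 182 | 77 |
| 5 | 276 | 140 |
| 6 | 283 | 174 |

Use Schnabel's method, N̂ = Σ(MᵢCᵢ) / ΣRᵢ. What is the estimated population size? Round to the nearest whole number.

N ≈ 1237

Marked at large before each occasion: Mᵢ = Σⱼ<ᵢ (Cⱼ − Rⱼ) → M1=0, M2=300, M3=429, M4=520, M5=625, M6=761
Σ MᵢCᵢ = 0·300 + 300·170 + 429·138 + 520·182 + 625·276 + 761·283 = 0 + 51000 + 59202 + 94640 + 172500 + 215363 = 592705
Σ Rᵢ = 0 + 41 + 47 + 77 + 140 + 174 = 479
N̂ = 592705 / 479 ≈ 1237.4 → 1237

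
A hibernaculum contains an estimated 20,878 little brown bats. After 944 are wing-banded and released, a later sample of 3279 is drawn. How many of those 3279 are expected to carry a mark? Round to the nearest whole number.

expected recaptures ≈ 148

Expected recaptures E[R] = M·C / N.
E[R] = 944 × 3279 / 20878 = 3095376 / 20878 ≈ 148.3 → 148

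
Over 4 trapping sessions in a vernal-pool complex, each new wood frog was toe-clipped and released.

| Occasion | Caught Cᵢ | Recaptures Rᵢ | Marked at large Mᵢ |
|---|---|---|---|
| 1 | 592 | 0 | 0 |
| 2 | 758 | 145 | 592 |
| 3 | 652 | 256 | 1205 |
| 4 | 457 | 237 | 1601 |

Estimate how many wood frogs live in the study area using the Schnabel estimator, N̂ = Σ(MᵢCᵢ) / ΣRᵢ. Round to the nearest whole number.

Σ MᵢCᵢ = 0·592 + 592·758 + 1205·652 + 1601·457 = 0 + 448736 + 785660 + 731657 = 1966053
Σ Rᵢ = 0 + 145 + 256 + 237 = 638
N̂ = 1966053 / 638 ≈ 3081.6 → 3082

N ≈ 3082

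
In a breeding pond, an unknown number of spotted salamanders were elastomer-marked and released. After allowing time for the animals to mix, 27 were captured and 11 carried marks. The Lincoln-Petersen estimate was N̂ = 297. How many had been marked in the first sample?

From N = M·C/R: M = N·R / C = 297·11 / 27 = 3267 / 27 = 121.

M = 121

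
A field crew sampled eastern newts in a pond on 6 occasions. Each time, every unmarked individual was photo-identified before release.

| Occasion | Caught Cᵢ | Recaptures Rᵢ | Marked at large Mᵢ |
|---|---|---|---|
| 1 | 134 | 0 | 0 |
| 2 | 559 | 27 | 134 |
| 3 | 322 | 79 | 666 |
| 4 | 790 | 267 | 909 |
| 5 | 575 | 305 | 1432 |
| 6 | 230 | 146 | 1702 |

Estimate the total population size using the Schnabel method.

Σ MᵢCᵢ = 0·134 + 134·559 + 666·322 + 909·790 + 1432·575 + 1702·230 = 0 + 74906 + 214452 + 718110 + 823400 + 391460 = 2222328
Σ Rᵢ = 0 + 27 + 79 + 267 + 305 + 146 = 824
N̂ = 2222328 / 824 = 2697

N = 2697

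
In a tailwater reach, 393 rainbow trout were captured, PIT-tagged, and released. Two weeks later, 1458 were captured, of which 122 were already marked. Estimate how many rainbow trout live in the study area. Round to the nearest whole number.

N ≈ 4697

N = (393 × 1458) / 122 = 572994 / 122 ≈ 4696.7 → 4697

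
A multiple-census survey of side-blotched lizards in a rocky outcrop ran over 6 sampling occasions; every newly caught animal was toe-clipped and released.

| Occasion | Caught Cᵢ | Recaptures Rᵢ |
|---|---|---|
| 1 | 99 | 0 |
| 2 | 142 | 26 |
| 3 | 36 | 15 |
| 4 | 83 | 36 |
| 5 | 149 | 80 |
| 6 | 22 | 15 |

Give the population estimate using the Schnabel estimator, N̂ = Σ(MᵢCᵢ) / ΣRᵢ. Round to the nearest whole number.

Marked at large before each occasion: Mᵢ = Σⱼ<ᵢ (Cⱼ − Rⱼ) → M1=0, M2=99, M3=215, M4=236, M5=283, M6=352
Σ MᵢCᵢ = 0·99 + 99·142 + 215·36 + 236·83 + 283·149 + 352·22 = 0 + 14058 + 7740 + 19588 + 42167 + 7744 = 91297
Σ Rᵢ = 0 + 26 + 15 + 36 + 80 + 15 = 172
N̂ = 91297 / 172 ≈ 530.8 → 531

N ≈ 531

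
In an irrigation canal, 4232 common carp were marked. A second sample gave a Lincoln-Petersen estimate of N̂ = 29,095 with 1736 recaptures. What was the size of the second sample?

C = 11935

From N = M·C/R: C = N·R / M = 29095·1736 / 4232 = 50508920 / 4232 = 11935.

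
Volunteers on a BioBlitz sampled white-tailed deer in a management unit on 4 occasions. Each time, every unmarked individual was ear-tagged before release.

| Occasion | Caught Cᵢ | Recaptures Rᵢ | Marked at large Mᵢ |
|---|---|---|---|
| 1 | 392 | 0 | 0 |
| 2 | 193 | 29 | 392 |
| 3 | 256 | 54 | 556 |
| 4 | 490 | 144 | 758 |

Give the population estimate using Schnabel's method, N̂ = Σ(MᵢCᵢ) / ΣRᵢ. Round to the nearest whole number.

N ≈ 2597

Σ MᵢCᵢ = 0·392 + 392·193 + 556·256 + 758·490 = 0 + 75656 + 142336 + 371420 = 589412
Σ Rᵢ = 0 + 29 + 54 + 144 = 227
N̂ = 589412 / 227 ≈ 2596.5 → 2597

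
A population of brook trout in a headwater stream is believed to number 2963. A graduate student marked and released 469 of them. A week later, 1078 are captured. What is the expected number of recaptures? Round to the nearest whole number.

expected recaptures ≈ 171

Expected recaptures E[R] = M·C / N.
E[R] = 469 × 1078 / 2963 = 505582 / 2963 ≈ 170.6 → 171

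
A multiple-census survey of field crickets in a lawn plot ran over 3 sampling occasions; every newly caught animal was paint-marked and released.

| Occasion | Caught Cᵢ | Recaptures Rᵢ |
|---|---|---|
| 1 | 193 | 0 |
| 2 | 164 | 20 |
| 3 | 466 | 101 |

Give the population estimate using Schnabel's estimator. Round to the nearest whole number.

N ≈ 1559

Marked at large before each occasion: Mᵢ = Σⱼ<ᵢ (Cⱼ − Rⱼ) → M1=0, M2=193, M3=337
Σ MᵢCᵢ = 0·193 + 193·164 + 337·466 = 0 + 31652 + 157042 = 188694
Σ Rᵢ = 0 + 20 + 101 = 121
N̂ = 188694 / 121 ≈ 1559.45 → 1559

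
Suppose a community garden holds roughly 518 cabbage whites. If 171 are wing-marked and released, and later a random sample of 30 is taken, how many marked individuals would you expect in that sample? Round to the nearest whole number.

expected recaptures ≈ 10

Expected recaptures E[R] = M·C / N.
E[R] = 171 × 30 / 518 = 5130 / 518 ≈ 9.9 → 10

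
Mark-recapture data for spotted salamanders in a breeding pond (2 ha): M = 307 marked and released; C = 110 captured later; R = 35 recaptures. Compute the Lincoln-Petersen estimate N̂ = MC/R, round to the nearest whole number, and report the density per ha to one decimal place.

N̂ = 307·110/35 = 33770/35 ≈ 964.9 → 965
Density = N̂ / area = 965 / 2 ≈ 482.50 → 482.5 per ha

density ≈ 482.5 spotted salamanders per ha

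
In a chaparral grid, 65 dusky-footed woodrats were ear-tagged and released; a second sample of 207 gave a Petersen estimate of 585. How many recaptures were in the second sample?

From N = M·C/R: R = M·C / N = 65·207 / 585 = 13455 / 585 = 23.

R = 23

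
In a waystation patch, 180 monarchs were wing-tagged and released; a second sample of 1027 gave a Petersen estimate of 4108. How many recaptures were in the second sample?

From N = M·C/R: R = M·C / N = 180·1027 / 4108 = 184860 / 4108 = 45.

R = 45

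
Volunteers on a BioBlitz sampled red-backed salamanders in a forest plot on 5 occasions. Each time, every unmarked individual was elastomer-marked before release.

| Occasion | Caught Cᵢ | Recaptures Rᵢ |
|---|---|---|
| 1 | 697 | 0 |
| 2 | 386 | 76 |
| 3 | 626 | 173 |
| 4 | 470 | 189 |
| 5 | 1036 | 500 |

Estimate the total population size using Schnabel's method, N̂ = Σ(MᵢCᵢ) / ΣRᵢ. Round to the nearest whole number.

Marked at large before each occasion: Mᵢ = Σⱼ<ᵢ (Cⱼ − Rⱼ) → M1=0, M2=697, M3=1007, M4=1460, M5=1741
Σ MᵢCᵢ = 0·697 + 697·386 + 1007·626 + 1460·470 + 1741·1036 = 0 + 269042 + 630382 + 686200 + 1803676 = 3389300
Σ Rᵢ = 0 + 76 + 173 + 189 + 500 = 938
N̂ = 3389300 / 938 ≈ 3613.3 → 3613

N ≈ 3613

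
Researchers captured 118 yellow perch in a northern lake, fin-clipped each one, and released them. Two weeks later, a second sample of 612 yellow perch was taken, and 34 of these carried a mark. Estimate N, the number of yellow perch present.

Lincoln-Petersen assumes M/N = R/C, so N = M·C / R.
N = (118 × 612) / 34 = 72216 / 34 = 2124

N = 2124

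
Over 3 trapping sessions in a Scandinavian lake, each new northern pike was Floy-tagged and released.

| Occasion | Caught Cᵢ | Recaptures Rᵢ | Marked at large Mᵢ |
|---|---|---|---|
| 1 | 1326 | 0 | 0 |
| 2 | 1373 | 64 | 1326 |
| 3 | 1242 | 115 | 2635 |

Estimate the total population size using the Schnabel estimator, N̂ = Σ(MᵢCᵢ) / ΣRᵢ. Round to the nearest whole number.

Σ MᵢCᵢ = 0·1326 + 1326·1373 + 2635·1242 = 0 + 1820598 + 3272670 = 5093268
Σ Rᵢ = 0 + 64 + 115 = 179
N̂ = 5093268 / 179 ≈ 28454.0 → 28454

N ≈ 28,454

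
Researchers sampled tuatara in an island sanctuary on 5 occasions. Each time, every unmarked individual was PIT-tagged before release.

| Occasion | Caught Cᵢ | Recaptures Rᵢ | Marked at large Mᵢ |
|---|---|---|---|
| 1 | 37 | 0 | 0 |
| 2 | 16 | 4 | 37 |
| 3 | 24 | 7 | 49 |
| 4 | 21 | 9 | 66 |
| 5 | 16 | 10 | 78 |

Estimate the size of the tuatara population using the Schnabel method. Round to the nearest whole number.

Σ MᵢCᵢ = 0·37 + 37·16 + 49·24 + 66·21 + 78·16 = 0 + 592 + 1176 + 1386 + 1248 = 4402
Σ Rᵢ = 0 + 4 + 7 + 9 + 10 = 30
N̂ = 4402 / 30 ≈ 146.7 → 147

N ≈ 147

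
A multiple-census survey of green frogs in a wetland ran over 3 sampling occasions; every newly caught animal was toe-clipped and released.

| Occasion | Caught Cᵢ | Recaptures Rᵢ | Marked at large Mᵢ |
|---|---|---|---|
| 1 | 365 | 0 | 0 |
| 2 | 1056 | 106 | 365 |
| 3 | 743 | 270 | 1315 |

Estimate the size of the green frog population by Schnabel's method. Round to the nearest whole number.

Σ MᵢCᵢ = 0·365 + 365·1056 + 1315·743 = 0 + 385440 + 977045 = 1362485
Σ Rᵢ = 0 + 106 + 270 = 376
N̂ = 1362485 / 376 ≈ 3623.6 → 3624

N ≈ 3624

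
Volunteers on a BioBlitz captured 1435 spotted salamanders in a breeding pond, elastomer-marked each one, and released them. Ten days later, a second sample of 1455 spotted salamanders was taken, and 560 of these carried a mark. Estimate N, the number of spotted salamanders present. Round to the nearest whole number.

N ≈ 3728

Lincoln-Petersen assumes M/N = R/C, so N = M·C / R.
N = (1435 × 1455) / 560 = 2087925 / 560 ≈ 3728.4 → 3728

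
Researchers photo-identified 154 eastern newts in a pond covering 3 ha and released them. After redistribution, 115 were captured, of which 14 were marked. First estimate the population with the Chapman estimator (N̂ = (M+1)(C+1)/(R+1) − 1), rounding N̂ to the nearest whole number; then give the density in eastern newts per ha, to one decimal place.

N̂ = 155·116/15 − 1 = 17980/15 − 1 ≈ 1197.7 → 1198
Density = N̂ / area = 1198 / 3 ≈ 399.33 → 399.3 per ha

density ≈ 399.3 eastern newts per ha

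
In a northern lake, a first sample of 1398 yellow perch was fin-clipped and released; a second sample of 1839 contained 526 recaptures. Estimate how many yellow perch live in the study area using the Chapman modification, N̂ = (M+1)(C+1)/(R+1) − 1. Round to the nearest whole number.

N̂ = (1398+1)(1839+1)/(526+1) − 1 = 1399·1840/527 − 1
= 2574160/527 − 1 ≈ 4884.6 − 1 ≈ 4883.6 → 4884

N ≈ 4884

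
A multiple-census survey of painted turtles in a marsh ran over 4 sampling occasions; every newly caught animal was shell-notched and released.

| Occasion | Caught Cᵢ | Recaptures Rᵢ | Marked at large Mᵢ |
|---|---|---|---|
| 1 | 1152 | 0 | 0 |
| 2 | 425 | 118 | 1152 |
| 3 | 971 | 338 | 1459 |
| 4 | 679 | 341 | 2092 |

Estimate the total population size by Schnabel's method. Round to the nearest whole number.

Σ MᵢCᵢ = 0·1152 + 1152·425 + 1459·971 + 2092·679 = 0 + 489600 + 1416689 + 1420468 = 3326757
Σ Rᵢ = 0 + 118 + 338 + 341 = 797
N̂ = 3326757 / 797 ≈ 4174.1 → 4174

N ≈ 4174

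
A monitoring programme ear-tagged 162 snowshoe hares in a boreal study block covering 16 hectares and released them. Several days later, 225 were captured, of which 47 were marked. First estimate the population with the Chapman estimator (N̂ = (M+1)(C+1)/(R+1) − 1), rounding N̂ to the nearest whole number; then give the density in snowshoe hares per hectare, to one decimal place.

density ≈ 47.9 snowshoe hares per hectare

N̂ = 163·226/48 − 1 = 36838/48 − 1 ≈ 766.46 → 766
Density = N̂ / area = 766 / 16 ≈ 47.88 → 47.9 per hectare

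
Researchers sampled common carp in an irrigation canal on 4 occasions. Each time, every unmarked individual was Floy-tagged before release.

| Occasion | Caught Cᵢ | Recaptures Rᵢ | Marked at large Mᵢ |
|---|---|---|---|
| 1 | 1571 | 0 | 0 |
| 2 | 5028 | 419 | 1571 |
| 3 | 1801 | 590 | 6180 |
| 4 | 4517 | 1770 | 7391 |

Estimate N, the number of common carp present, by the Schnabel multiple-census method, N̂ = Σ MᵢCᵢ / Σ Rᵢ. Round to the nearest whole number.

Σ MᵢCᵢ = 0·1571 + 1571·5028 + 6180·1801 + 7391·4517 = 0 + 7898988 + 11130180 + 33385147 = 52414315
Σ Rᵢ = 0 + 419 + 590 + 1770 = 2779
N̂ = 52414315 / 2779 ≈ 18860.9 → 18861

N ≈ 18,861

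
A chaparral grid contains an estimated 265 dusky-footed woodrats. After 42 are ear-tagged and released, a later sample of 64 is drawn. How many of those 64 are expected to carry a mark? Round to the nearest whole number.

Expected recaptures E[R] = M·C / N.
E[R] = 42 × 64 / 265 = 2688 / 265 ≈ 10.1 → 10

expected recaptures ≈ 10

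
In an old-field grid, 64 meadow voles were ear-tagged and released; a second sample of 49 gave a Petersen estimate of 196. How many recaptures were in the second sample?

From N = M·C/R: R = M·C / N = 64·49 / 196 = 3136 / 196 = 16.

R = 16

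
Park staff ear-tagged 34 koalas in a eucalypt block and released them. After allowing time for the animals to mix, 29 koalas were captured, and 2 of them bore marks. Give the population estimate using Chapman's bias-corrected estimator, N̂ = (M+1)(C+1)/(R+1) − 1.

N̂ = (34+1)(29+1)/(2+1) − 1 = 35·30/3 − 1
= 1050/3 − 1 = 350 − 1 = 349

N = 349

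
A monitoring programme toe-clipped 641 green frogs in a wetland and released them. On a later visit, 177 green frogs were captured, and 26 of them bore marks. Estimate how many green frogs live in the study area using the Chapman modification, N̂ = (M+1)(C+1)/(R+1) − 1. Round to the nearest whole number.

N ≈ 4231

N̂ = (641+1)(177+1)/(26+1) − 1 = 642·178/27 − 1
= 114276/27 − 1 ≈ 4232.4 − 1 ≈ 4231.4 → 4231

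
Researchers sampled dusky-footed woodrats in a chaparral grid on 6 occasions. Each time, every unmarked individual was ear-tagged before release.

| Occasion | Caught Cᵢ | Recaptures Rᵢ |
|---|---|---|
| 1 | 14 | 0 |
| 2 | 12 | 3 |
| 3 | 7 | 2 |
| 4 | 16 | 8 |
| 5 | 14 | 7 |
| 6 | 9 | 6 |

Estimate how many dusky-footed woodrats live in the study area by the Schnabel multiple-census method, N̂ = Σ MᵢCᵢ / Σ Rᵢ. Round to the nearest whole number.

N ≈ 64

Marked at large before each occasion: Mᵢ = Σⱼ<ᵢ (Cⱼ − Rⱼ) → M1=0, M2=14, M3=23, M4=28, M5=36, M6=43
Σ MᵢCᵢ = 0·14 + 14·12 + 23·7 + 28·16 + 36·14 + 43·9 = 0 + 168 + 161 + 448 + 504 + 387 = 1668
Σ Rᵢ = 0 + 3 + 2 + 8 + 7 + 6 = 26
N̂ = 1668 / 26 ≈ 64.2 → 64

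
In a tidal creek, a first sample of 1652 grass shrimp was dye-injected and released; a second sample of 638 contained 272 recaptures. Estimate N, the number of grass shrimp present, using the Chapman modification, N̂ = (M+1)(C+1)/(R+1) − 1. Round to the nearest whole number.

N̂ = (1652+1)(638+1)/(272+1) − 1 = 1653·639/273 − 1
= 1056267/273 − 1 ≈ 3869.1 − 1 ≈ 3868.1 → 3868

N ≈ 3868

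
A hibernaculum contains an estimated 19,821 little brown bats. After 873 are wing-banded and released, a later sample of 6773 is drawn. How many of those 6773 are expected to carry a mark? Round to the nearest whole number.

The marked fraction of the population is 873/19821, so in a sample of 6773 expect C·(M/N) marked.
E[R] = 873 × 6773 / 19821 = 5912829 / 19821 ≈ 298.3 → 298

expected recaptures ≈ 298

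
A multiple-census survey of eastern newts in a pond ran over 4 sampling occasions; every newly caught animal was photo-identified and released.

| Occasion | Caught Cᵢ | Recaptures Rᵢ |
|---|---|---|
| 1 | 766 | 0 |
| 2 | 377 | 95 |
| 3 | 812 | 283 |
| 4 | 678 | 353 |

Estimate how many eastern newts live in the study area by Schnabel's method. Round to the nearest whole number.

Marked at large before each occasion: Mᵢ = Σⱼ<ᵢ (Cⱼ − Rⱼ) → M1=0, M2=766, M3=1048, M4=1577
Σ MᵢCᵢ = 0·766 + 766·377 + 1048·812 + 1577·678 = 0 + 288782 + 850976 + 1069206 = 2208964
Σ Rᵢ = 0 + 95 + 283 + 353 = 731
N̂ = 2208964 / 731 ≈ 3021.8 → 3022

N ≈ 3022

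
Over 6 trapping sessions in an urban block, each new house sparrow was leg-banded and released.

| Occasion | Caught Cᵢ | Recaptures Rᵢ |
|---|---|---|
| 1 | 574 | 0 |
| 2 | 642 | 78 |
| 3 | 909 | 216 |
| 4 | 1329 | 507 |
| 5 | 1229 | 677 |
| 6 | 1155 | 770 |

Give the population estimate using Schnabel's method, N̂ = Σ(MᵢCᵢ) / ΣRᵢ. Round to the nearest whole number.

N ≈ 4804

Marked at large before each occasion: Mᵢ = Σⱼ<ᵢ (Cⱼ − Rⱼ) → M1=0, M2=574, M3=1138, M4=1831, M5=2653, M6=3205
Σ MᵢCᵢ = 0·574 + 574·642 + 1138·909 + 1831·1329 + 2653·1229 + 3205·1155 = 0 + 368508 + 1034442 + 2433399 + 3260537 + 3701775 = 10798661
Σ Rᵢ = 0 + 78 + 216 + 507 + 677 + 770 = 2248
N̂ = 10798661 / 2248 ≈ 4803.7 → 4804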